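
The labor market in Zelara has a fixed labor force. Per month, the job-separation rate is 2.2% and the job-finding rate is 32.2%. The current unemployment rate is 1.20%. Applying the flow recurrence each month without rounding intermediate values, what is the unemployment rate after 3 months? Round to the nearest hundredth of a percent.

With a fixed labor force, u_{t+1} = u_t + s·(1−u_t) − f·u_t = u_t·(1−s−f) + s.
Here 1−s−f = 0.656 and s = 0.022.
u_1 = 0.012000 × 0.656 + 0.022 = 0.029872.
u_2 = 0.029872 × 0.656 + 0.022 = 0.041596.
u_3 = 0.041596 × 0.656 + 0.022 = 0.049287.

Unemployment rate after three months ≈ 4.93%.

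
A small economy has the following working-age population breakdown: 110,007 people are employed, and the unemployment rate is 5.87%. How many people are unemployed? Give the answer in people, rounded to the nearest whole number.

Let U be the number unemployed. The labor force is E + U, and U/(E+U) = 0.0587.
So U = 0.0587 × 110,007 / (1 − 0.0587) = 6457.41 / 0.9413 ≈ 6,860.

About 6,860 are unemployed.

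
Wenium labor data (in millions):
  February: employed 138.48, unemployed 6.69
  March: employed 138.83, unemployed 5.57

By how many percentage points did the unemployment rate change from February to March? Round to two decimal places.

The unemployment rate changed by −0.75 percentage points.

February: labor force = 138.48 + 6.69 = 145.17; u = 6.69/145.17 = 4.61%.
March: labor force = 138.83 + 5.57 = 144.40; u = 5.57/144.40 = 3.86%.
Change = 3.86% − 4.61% = −0.75 pp.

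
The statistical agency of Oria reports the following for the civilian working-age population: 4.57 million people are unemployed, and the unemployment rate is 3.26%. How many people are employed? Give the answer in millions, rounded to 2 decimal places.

About 135.61 million are employed.

Labor force = U / u = 4.57 / 0.0326 ≈ 140.18 million.
Employed = labor force − unemployed = 140.18 − 4.57 = 135.61 million.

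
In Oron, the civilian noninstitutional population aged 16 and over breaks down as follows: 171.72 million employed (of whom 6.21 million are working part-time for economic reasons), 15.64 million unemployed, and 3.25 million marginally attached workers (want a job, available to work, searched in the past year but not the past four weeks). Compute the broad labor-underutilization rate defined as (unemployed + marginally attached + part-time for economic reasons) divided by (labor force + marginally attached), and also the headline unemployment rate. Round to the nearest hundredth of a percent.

Broad underutilization rate ≈ 13.17%; headline unemployment rate ≈ 8.35%.

Labor force = 171.72 + 15.64 = 187.36 million.
Numerator = 15.64 + 3.25 + 6.21 = 25.10 million.
Denominator = 187.36 + 3.25 = 190.61 million.
Broad rate = 25.10 / 190.61 = 13.17%.
Headline unemployment rate = 15.64 / 187.36 = 8.35%.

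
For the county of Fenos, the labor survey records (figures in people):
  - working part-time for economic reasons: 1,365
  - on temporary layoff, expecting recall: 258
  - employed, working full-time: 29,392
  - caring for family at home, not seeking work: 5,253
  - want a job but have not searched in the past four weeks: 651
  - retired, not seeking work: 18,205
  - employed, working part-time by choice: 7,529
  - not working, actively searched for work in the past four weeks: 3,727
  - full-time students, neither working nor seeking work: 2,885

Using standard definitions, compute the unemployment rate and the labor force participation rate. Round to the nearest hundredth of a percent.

Unemployment rate ≈ 9.43%; labor force participation rate ≈ 61.03%.

Employed = 1,365 + 29,392 + 7,529 = 38,286 (anyone who worked, including part-time for economic reasons, counts as employed).
Unemployed = 258 + 3,727 = 3,985 (jobless and actively searching, or on temporary layoff).
Labor force = 38,286 + 3,985 = 42,271.
Not in labor force = 5,253 + 651 + 18,205 + 2,885 = 26,994 (those not working and not actively searching are outside the labor force — including those who want a job but have given up searching).
Civilian working-age population = 42,271 + 26,994 = 69,265.
Unemployment rate = 3,985 / 42,271 = 9.43%.
Labor force participation rate = 42,271 / 69,265 = 61.03%.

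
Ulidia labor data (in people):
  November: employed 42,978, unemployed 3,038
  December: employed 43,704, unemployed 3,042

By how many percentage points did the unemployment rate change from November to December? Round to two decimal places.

The unemployment rate changed by −0.09 percentage points.

November: labor force = 42,978 + 3,038 = 46,016; u = 3,038/46,016 = 6.60%.
December: labor force = 43,704 + 3,042 = 46,746; u = 3,042/46,746 = 6.51%.
Change = 6.51% − 6.60% = −0.09 pp.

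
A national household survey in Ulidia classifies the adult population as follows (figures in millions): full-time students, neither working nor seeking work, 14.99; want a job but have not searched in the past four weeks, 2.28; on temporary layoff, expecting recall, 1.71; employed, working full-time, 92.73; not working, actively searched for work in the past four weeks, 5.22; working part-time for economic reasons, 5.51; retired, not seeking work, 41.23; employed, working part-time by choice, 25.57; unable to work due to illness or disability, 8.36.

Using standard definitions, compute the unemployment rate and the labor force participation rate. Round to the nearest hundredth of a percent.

Unemployment rate ≈ 5.30%; labor force participation rate ≈ 66.16%.

Employed = 92.73 + 5.51 + 25.57 = 123.81 million (anyone who worked, including part-time for economic reasons, counts as employed).
Unemployed = 1.71 + 5.22 = 6.93 million (jobless and actively searching, or on temporary layoff).
Labor force = 123.81 + 6.93 = 130.74 million.
Not in labor force = 14.99 + 2.28 + 41.23 + 8.36 = 66.86 million (those not working and not actively searching are outside the labor force — including those who want a job but have given up searching).
Civilian working-age population = 130.74 + 66.86 = 197.60 million.
Unemployment rate = 6.93 / 130.74 = 5.30%.
Labor force participation rate = 130.74 / 197.60 = 66.16%.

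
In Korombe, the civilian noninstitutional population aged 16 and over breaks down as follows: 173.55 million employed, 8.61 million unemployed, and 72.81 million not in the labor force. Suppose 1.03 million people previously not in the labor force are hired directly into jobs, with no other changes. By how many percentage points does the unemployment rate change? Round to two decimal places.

The unemployment rate changes by −0.03 percentage points.

Initially, labor force = 173.55 + 8.61 = 182.16 million, so u = 8.61/182.16 = 4.73%.
After the change, employed and labor force both rise by 1.03; unemployed unchanged → E = 174.58, U = 8.61, labor force = 183.19 million.
New unemployment rate = 8.61 / 183.19 = 4.70%.
Change = 4.70% − 4.73% = −0.03 percentage points.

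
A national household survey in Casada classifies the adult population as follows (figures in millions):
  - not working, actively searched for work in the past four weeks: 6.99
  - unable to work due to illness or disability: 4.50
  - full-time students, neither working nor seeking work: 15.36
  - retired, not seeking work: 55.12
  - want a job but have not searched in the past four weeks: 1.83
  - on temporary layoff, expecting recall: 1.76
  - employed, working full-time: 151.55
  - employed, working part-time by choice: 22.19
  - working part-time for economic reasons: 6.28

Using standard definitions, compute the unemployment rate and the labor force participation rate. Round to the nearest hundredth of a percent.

Unemployment rate ≈ 4.64%; labor force participation rate ≈ 71.08%.

Employed = 151.55 + 22.19 + 6.28 = 180.02 million (anyone who worked, including part-time for economic reasons, counts as employed).
Unemployed = 6.99 + 1.76 = 8.75 million (jobless and actively searching, or on temporary layoff).
Labor force = 180.02 + 8.75 = 188.77 million.
Not in labor force = 4.50 + 15.36 + 55.12 + 1.83 = 76.81 million (those not working and not actively searching are outside the labor force — including those who want a job but have given up searching).
Civilian working-age population = 188.77 + 76.81 = 265.58 million.
Unemployment rate = 8.75 / 188.77 = 4.64%.
Labor force participation rate = 188.77 / 265.58 = 71.08%.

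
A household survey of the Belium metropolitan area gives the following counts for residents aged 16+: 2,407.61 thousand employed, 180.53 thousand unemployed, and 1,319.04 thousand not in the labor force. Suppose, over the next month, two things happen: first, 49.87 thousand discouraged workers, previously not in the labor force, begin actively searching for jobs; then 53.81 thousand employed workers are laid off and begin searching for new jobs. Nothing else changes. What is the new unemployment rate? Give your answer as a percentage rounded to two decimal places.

New unemployment rate ≈ 10.77%.

Initially, labor force = 2,407.61 + 180.53 = 2,588.14 thousand, so u = 180.53/2,588.14 = 6.98%.
After the first change, unemployed and labor force both rise by 49.87 → E = 2,407.61, U = 230.40, labor force = 2,638.01 thousand.
After the second change, employed falls and unemployed rises by 53.81; labor force unchanged → E = 2,353.80, U = 284.21, labor force = 2,638.01 thousand.
New unemployment rate = 284.21 / 2,638.01 = 10.77%.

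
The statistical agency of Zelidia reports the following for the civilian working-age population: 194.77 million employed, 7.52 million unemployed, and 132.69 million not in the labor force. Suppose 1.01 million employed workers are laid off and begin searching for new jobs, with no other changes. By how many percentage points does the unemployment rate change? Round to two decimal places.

Initially, labor force = 194.77 + 7.52 = 202.29 million, so u = 7.52/202.29 = 3.72%.
After the change, employed falls and unemployed rises by 1.01; labor force unchanged → E = 193.76, U = 8.53, labor force = 202.29 million.
New unemployment rate = 8.53 / 202.29 = 4.22%.
Change = 4.22% − 3.72% = +0.50 percentage points.

The unemployment rate changes by +0.50 percentage points.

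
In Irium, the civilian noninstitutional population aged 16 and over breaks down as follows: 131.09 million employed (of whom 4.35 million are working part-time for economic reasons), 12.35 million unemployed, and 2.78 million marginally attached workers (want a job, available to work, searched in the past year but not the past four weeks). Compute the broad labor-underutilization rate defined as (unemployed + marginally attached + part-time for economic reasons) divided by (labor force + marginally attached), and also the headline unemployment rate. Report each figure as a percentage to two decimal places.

Broad underutilization rate ≈ 13.32%; headline unemployment rate ≈ 8.61%.

Labor force = 131.09 + 12.35 = 143.44 million.
Numerator = 12.35 + 2.78 + 4.35 = 19.48 million.
Denominator = 143.44 + 2.78 = 146.22 million.
Broad rate = 19.48 / 146.22 = 13.32%.
Headline unemployment rate = 12.35 / 143.44 = 8.61%.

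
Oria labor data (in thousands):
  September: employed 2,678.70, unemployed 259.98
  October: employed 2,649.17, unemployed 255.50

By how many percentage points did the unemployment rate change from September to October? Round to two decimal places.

September: labor force = 2,678.70 + 259.98 = 2,938.68; u = 259.98/2,938.68 = 8.85%.
October: labor force = 2,649.17 + 255.50 = 2,904.67; u = 255.50/2,904.67 = 8.80%.
Change = 8.80% − 8.85% = −0.05 pp.

The unemployment rate changed by −0.05 percentage points.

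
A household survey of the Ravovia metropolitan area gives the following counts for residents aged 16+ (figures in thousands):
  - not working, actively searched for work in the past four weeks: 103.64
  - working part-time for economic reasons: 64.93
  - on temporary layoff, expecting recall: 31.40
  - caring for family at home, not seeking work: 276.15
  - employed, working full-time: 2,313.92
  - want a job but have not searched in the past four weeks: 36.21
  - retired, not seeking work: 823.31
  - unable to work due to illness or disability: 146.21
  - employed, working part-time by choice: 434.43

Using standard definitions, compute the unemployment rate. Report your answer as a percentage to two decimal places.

Employed = 64.93 + 2,313.92 + 434.43 = 2,813.28 thousand (anyone who worked, including part-time for economic reasons, counts as employed).
Unemployed = 103.64 + 31.40 = 135.04 thousand (jobless and actively searching, or on temporary layoff).
Labor force = 2,813.28 + 135.04 = 2,948.32 thousand.
Unemployment rate = 135.04 / 2,948.32 = 4.58%.

Unemployment rate ≈ 4.58%.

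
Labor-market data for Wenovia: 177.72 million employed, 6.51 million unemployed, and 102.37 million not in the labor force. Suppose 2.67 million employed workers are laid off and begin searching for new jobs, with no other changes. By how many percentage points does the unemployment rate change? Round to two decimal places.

Initially, labor force = 177.72 + 6.51 = 184.23 million, so u = 6.51/184.23 = 3.53%.
After the change, employed falls and unemployed rises by 2.67; labor force unchanged → E = 175.05, U = 9.18, labor force = 184.23 million.
New unemployment rate = 9.18 / 184.23 = 4.98%.
Change = 4.98% − 3.53% = +1.45 percentage points.

The unemployment rate changes by +1.45 percentage points.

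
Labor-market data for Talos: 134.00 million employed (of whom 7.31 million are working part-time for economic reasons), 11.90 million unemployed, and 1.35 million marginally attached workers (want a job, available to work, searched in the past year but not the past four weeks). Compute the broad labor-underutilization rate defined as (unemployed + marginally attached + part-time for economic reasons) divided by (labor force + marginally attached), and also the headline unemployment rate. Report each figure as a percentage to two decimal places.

Labor force = 134.00 + 11.90 = 145.90 million.
Numerator = 11.90 + 1.35 + 7.31 = 20.56 million.
Denominator = 145.90 + 1.35 = 147.25 million.
Broad rate = 20.56 / 147.25 = 13.96%.
Headline unemployment rate = 11.90 / 145.90 = 8.16%.

Broad underutilization rate ≈ 13.96%; headline unemployment rate ≈ 8.16%.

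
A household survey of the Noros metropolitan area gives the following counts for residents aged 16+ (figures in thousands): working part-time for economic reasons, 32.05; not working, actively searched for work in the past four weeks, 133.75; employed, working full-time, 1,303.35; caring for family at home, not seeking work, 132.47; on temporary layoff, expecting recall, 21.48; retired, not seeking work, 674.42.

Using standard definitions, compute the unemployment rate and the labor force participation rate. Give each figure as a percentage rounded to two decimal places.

Unemployment rate ≈ 10.41%; labor force participation rate ≈ 64.88%.

Employed = 32.05 + 1,303.35 = 1,335.40 thousand (anyone who worked, including part-time for economic reasons, counts as employed).
Unemployed = 133.75 + 21.48 = 155.23 thousand (jobless and actively searching, or on temporary layoff).
Labor force = 1,335.40 + 155.23 = 1,490.63 thousand.
Not in labor force = 132.47 + 674.42 = 806.89 thousand (those not working and not actively searching are outside the labor force).
Civilian working-age population = 1,490.63 + 806.89 = 2,297.52 thousand.
Unemployment rate = 155.23 / 1,490.63 = 10.41%.
Labor force participation rate = 1,490.63 / 2,297.52 = 64.88%.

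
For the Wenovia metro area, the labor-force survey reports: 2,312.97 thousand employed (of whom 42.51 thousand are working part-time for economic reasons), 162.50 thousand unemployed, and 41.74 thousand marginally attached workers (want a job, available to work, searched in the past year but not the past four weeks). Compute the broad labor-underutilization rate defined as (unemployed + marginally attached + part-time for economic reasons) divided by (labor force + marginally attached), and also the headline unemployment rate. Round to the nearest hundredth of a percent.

Broad underutilization rate ≈ 9.80%; headline unemployment rate ≈ 6.56%.

Labor force = 2,312.97 + 162.50 = 2,475.47 thousand.
Numerator = 162.50 + 41.74 + 42.51 = 246.75 thousand.
Denominator = 2,475.47 + 41.74 = 2,517.21 thousand.
Broad rate = 246.75 / 2,517.21 = 9.80%.
Headline unemployment rate = 162.50 / 2,475.47 = 6.56%.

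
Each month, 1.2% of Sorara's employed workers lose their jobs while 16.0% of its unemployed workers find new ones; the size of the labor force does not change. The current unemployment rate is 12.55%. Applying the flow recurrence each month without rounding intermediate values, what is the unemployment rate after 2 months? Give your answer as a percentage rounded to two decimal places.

With a fixed labor force, u_{t+1} = u_t + s·(1−u_t) − f·u_t = u_t·(1−s−f) + s.
Here 1−s−f = 0.828 and s = 0.012.
u_1 = 0.125500 × 0.828 + 0.012 = 0.115914.
u_2 = 0.115914 × 0.828 + 0.012 = 0.107977.

Unemployment rate after two months ≈ 10.80%.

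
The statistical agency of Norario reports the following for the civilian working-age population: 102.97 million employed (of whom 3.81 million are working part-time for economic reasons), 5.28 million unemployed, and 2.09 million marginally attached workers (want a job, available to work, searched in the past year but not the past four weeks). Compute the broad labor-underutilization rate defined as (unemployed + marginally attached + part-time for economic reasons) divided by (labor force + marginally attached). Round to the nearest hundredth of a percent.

Broad underutilization rate ≈ 10.13%.

Labor force = 102.97 + 5.28 = 108.25 million.
Numerator = 5.28 + 2.09 + 3.81 = 11.18 million.
Denominator = 108.25 + 2.09 = 110.34 million.
Broad rate = 11.18 / 110.34 = 10.13%.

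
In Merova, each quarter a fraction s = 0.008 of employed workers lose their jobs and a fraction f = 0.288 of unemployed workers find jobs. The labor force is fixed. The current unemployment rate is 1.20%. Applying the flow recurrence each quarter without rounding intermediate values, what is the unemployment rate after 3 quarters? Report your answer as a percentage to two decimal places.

With a fixed labor force, u_{t+1} = u_t + s·(1−u_t) − f·u_t = u_t·(1−s−f) + s.
Here 1−s−f = 0.704 and s = 0.008.
u_1 = 0.012000 × 0.704 + 0.008 = 0.016448.
u_2 = 0.016448 × 0.704 + 0.008 = 0.019579.
u_3 = 0.019579 × 0.704 + 0.008 = 0.021784.

Unemployment rate after three quarters ≈ 2.18%.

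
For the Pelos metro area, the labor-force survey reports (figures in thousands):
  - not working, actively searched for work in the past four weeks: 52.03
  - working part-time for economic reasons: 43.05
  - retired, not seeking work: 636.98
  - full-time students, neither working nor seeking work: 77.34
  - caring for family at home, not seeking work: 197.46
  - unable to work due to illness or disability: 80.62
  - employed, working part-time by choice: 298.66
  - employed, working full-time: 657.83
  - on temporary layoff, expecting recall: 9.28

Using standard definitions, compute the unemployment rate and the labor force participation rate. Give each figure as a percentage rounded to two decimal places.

Unemployment rate ≈ 5.78%; labor force participation rate ≈ 51.67%.

Employed = 43.05 + 298.66 + 657.83 = 999.54 thousand (anyone who worked, including part-time for economic reasons, counts as employed).
Unemployed = 52.03 + 9.28 = 61.31 thousand (jobless and actively searching, or on temporary layoff).
Labor force = 999.54 + 61.31 = 1,060.85 thousand.
Not in labor force = 636.98 + 77.34 + 197.46 + 80.62 = 992.40 thousand (those not working and not actively searching are outside the labor force).
Civilian working-age population = 1,060.85 + 992.40 = 2,053.25 thousand.
Unemployment rate = 61.31 / 1,060.85 = 5.78%.
Labor force participation rate = 1,060.85 / 2,053.25 = 51.67%.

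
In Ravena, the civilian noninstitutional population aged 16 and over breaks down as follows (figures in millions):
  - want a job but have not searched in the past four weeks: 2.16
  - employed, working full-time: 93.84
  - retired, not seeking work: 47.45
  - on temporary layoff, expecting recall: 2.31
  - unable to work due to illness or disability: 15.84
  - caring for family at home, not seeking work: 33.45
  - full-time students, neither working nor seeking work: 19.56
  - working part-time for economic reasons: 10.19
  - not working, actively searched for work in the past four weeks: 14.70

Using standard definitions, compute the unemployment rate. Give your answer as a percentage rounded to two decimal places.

Employed = 93.84 + 10.19 = 104.03 million (anyone who worked, including part-time for economic reasons, counts as employed).
Unemployed = 2.31 + 14.70 = 17.01 million (jobless and actively searching, or on temporary layoff).
Labor force = 104.03 + 17.01 = 121.04 million.
Unemployment rate = 17.01 / 121.04 = 14.05%.

Unemployment rate ≈ 14.05%.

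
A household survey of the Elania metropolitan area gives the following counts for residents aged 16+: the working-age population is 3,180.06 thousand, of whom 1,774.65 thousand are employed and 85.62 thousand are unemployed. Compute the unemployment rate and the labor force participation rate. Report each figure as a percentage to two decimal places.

Labor force = employed + unemployed = 1,774.65 + 85.62 = 1,860.27 thousand.
Unemployment rate = 85.62 / 1,860.27 = 4.60%.
Labor force participation rate = 1,860.27 / 3,180.06 = 58.50%.

Unemployment rate ≈ 4.60%; labor force participation rate ≈ 58.50%.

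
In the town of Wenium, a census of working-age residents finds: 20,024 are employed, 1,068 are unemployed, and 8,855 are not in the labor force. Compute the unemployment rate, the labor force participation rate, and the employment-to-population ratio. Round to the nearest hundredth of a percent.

Unemployment rate ≈ 5.06%; labor force participation rate ≈ 70.43%; employment-population ratio ≈ 66.86%.

Labor force = employed + unemployed = 20,024 + 1,068 = 21,092.
Working-age population = 21,092 + 8,855 = 29,947.
Unemployment rate = 1,068 / 21,092 = 5.06%.
Labor force participation rate = 21,092 / 29,947 = 70.43%.
Employment-population ratio = 20,024 / 29,947 = 66.86%.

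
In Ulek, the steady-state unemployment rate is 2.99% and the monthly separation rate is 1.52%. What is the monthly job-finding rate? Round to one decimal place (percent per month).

From u* = s/(s+f): f = s·(1−u)/u.
f = 1.52 × (1 − 0.0299) / 0.0299 = 1.4746 / 0.0299 ≈ 49.3% per month.

Job-finding rate ≈ 49.3% per month.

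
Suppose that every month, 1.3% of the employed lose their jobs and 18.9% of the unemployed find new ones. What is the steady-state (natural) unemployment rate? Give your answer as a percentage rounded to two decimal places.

At steady state the flows balance: s·E = f·U, so U/(E+U) = s/(s+f).
u* = 1.3 / (1.3 + 18.9) = 1.3 / 20.20 = 6.44%.

Steady-state unemployment rate ≈ 6.44%.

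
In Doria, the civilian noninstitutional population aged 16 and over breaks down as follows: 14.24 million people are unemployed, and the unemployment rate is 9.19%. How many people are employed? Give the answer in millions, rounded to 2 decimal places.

About 140.71 million are employed.

Labor force = U / u = 14.24 / 0.0919 ≈ 154.95 million.
Employed = labor force − unemployed = 154.95 − 14.24 = 140.71 million.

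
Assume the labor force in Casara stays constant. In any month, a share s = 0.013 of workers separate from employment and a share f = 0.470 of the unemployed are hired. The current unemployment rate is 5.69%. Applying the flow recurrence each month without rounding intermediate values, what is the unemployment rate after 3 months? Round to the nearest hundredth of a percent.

With a fixed labor force, u_{t+1} = u_t + s·(1−u_t) − f·u_t = u_t·(1−s−f) + s.
Here 1−s−f = 0.517 and s = 0.013.
u_1 = 0.056900 × 0.517 + 0.013 = 0.042417.
u_2 = 0.042417 × 0.517 + 0.013 = 0.034930.
u_3 = 0.034930 × 0.517 + 0.013 = 0.031059.

Unemployment rate after three months ≈ 3.11%.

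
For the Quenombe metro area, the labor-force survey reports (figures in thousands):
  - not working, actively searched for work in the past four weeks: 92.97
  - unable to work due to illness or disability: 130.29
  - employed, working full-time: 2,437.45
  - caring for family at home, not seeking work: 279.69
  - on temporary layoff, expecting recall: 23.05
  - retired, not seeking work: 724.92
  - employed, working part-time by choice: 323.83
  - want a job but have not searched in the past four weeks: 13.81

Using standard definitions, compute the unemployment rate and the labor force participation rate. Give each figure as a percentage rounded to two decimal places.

Unemployment rate ≈ 4.03%; labor force participation rate ≈ 71.47%.

Employed = 2,437.45 + 323.83 = 2,761.28 thousand.
Unemployed = 92.97 + 23.05 = 116.02 thousand (jobless and actively searching, or on temporary layoff).
Labor force = 2,761.28 + 116.02 = 2,877.30 thousand.
Not in labor force = 130.29 + 279.69 + 724.92 + 13.81 = 1,148.71 thousand (those not working and not actively searching are outside the labor force — including those who want a job but have given up searching).
Civilian working-age population = 2,877.30 + 1,148.71 = 4,026.01 thousand.
Unemployment rate = 116.02 / 2,877.30 = 4.03%.
Labor force participation rate = 2,877.30 / 4,026.01 = 71.47%.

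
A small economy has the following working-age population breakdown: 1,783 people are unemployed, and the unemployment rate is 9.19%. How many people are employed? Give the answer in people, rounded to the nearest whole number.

About 17,619 are employed.

Labor force = U / u = 1,783 / 0.0919 ≈ 19,402.
Employed = labor force − unemployed = 19,402 − 1,783 = 17,619.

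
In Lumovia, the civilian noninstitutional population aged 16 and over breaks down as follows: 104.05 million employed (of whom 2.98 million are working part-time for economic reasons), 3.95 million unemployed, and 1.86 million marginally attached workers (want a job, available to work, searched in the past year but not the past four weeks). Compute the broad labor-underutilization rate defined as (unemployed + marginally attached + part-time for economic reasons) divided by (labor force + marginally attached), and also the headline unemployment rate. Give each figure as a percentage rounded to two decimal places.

Broad underutilization rate ≈ 8.00%; headline unemployment rate ≈ 3.66%.

Labor force = 104.05 + 3.95 = 108.00 million.
Numerator = 3.95 + 1.86 + 2.98 = 8.79 million.
Denominator = 108.00 + 1.86 = 109.86 million.
Broad rate = 8.79 / 109.86 = 8.00%.
Headline unemployment rate = 3.95 / 108.00 = 3.66%.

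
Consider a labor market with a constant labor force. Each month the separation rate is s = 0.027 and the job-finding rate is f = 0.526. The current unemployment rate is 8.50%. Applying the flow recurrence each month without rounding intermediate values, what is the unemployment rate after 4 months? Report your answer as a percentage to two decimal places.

Unemployment rate after four months ≈ 5.03%.

With a fixed labor force, u_{t+1} = u_t + s·(1−u_t) − f·u_t = u_t·(1−s−f) + s.
Here 1−s−f = 0.447 and s = 0.027.
u_1 = 0.085000 × 0.447 + 0.027 = 0.064995.
u_2 = 0.064995 × 0.447 + 0.027 = 0.056053.
u_3 = 0.056053 × 0.447 + 0.027 = 0.052056.
u_4 = 0.052056 × 0.447 + 0.027 = 0.050269.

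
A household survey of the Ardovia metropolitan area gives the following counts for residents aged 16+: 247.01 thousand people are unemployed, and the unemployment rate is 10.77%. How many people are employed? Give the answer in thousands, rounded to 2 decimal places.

Labor force = U / u = 247.01 / 0.1077 ≈ 2,293.50 thousand.
Employed = labor force − unemployed = 2,293.50 − 247.01 = 2,046.49 thousand.

About 2,046.49 thousand are employed.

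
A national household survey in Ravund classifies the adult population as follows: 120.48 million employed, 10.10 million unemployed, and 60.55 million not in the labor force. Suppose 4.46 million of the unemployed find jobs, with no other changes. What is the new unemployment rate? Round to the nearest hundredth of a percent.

New unemployment rate ≈ 4.32%.

Initially, labor force = 120.48 + 10.10 = 130.58 million, so u = 10.10/130.58 = 7.73%.
After the change, unemployed falls and employed rises by 4.46; labor force unchanged → E = 124.94, U = 5.64, labor force = 130.58 million.
New unemployment rate = 5.64 / 130.58 = 4.32%.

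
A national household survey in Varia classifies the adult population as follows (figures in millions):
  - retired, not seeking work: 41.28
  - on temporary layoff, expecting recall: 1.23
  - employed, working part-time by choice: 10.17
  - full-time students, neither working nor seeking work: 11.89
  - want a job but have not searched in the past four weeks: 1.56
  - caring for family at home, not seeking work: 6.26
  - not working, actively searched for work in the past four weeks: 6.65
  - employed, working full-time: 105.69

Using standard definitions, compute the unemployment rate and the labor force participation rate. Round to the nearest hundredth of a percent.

Employed = 10.17 + 105.69 = 115.86 million.
Unemployed = 1.23 + 6.65 = 7.88 million (jobless and actively searching, or on temporary layoff).
Labor force = 115.86 + 7.88 = 123.74 million.
Not in labor force = 41.28 + 11.89 + 1.56 + 6.26 = 60.99 million (those not working and not actively searching are outside the labor force — including those who want a job but have given up searching).
Civilian working-age population = 123.74 + 60.99 = 184.73 million.
Unemployment rate = 7.88 / 123.74 = 6.37%.
Labor force participation rate = 123.74 / 184.73 = 66.98%.

Unemployment rate ≈ 6.37%; labor force participation rate ≈ 66.98%.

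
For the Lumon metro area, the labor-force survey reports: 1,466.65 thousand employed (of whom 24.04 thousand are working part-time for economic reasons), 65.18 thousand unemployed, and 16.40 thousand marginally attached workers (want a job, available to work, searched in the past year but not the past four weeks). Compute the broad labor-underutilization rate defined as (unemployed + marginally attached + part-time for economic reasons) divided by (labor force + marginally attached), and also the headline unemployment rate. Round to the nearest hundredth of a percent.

Broad underutilization rate ≈ 6.82%; headline unemployment rate ≈ 4.26%.

Labor force = 1,466.65 + 65.18 = 1,531.83 thousand.
Numerator = 65.18 + 16.40 + 24.04 = 105.62 thousand.
Denominator = 1,531.83 + 16.40 = 1,548.23 thousand.
Broad rate = 105.62 / 1,548.23 = 6.82%.
Headline unemployment rate = 65.18 / 1,531.83 = 4.26%.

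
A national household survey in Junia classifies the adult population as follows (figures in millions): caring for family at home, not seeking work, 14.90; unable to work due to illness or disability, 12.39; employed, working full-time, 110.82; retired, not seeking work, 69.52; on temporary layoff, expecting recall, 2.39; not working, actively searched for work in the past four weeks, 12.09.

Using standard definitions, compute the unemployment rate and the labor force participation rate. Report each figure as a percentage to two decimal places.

Employed = 110.82 million.
Unemployed = 2.39 + 12.09 = 14.48 million (jobless and actively searching, or on temporary layoff).
Labor force = 110.82 + 14.48 = 125.30 million.
Not in labor force = 14.90 + 12.39 + 69.52 = 96.81 million (those not working and not actively searching are outside the labor force).
Civilian working-age population = 125.30 + 96.81 = 222.11 million.
Unemployment rate = 14.48 / 125.30 = 11.56%.
Labor force participation rate = 125.30 / 222.11 = 56.41%.

Unemployment rate ≈ 11.56%; labor force participation rate ≈ 56.41%.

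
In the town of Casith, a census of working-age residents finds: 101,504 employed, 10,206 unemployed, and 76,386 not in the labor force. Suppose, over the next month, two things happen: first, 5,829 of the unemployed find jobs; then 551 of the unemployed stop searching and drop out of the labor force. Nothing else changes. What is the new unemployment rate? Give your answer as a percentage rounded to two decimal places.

Initially, labor force = 101,504 + 10,206 = 111,710, so u = 10,206/111,710 = 9.14%.
After the first change, unemployed falls and employed rises by 5,829; labor force unchanged → E = 107,333, U = 4,377, labor force = 111,710.
After the second change, unemployed and labor force both fall by 551 → E = 107,333, U = 3,826, labor force = 111,159.
New unemployment rate = 3,826 / 111,159 = 3.44%.

New unemployment rate ≈ 3.44%.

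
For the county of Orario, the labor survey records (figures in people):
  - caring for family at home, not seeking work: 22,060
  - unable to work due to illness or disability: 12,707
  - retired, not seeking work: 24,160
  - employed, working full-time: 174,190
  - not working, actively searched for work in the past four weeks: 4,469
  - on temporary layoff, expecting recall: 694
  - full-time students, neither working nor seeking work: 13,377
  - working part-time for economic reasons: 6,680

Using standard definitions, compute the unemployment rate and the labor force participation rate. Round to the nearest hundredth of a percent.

Employed = 174,190 + 6,680 = 180,870 (anyone who worked, including part-time for economic reasons, counts as employed).
Unemployed = 4,469 + 694 = 5,163 (jobless and actively searching, or on temporary layoff).
Labor force = 180,870 + 5,163 = 186,033.
Not in labor force = 22,060 + 12,707 + 24,160 + 13,377 = 72,304 (those not working and not actively searching are outside the labor force).
Civilian working-age population = 186,033 + 72,304 = 258,337.
Unemployment rate = 5,163 / 186,033 = 2.78%.
Labor force participation rate = 186,033 / 258,337 = 72.01%.

Unemployment rate ≈ 2.78%; labor force participation rate ≈ 72.01%.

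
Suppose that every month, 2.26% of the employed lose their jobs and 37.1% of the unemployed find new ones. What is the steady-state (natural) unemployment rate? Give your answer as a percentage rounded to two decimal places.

At steady state the flows balance: s·E = f·U, so U/(E+U) = s/(s+f).
u* = 2.26 / (2.26 + 37.1) = 2.26 / 39.36 = 5.74%.

Steady-state unemployment rate ≈ 5.74%.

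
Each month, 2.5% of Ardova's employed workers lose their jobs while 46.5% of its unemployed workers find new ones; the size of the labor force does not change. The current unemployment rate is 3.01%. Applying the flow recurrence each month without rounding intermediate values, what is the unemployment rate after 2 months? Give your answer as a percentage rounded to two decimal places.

With a fixed labor force, u_{t+1} = u_t + s·(1−u_t) − f·u_t = u_t·(1−s−f) + s.
Here 1−s−f = 0.510 and s = 0.025.
u_1 = 0.030100 × 0.510 + 0.025 = 0.040351.
u_2 = 0.040351 × 0.510 + 0.025 = 0.045579.

Unemployment rate after two months ≈ 4.56%.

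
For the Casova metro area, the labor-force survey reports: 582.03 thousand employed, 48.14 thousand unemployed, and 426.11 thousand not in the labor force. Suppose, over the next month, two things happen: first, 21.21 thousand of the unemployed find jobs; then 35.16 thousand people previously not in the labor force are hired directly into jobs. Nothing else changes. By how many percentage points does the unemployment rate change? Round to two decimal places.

The unemployment rate changes by −3.59 percentage points.

Initially, labor force = 582.03 + 48.14 = 630.17 thousand, so u = 48.14/630.17 = 7.64%.
After the first change, unemployed falls and employed rises by 21.21; labor force unchanged → E = 603.24, U = 26.93, labor force = 630.17 thousand.
After the second change, employed and labor force both rise by 35.16; unemployed unchanged → E = 638.40, U = 26.93, labor force = 665.33 thousand.
New unemployment rate = 26.93 / 665.33 = 4.05%.
Change = 4.05% − 7.64% = −3.59 percentage points.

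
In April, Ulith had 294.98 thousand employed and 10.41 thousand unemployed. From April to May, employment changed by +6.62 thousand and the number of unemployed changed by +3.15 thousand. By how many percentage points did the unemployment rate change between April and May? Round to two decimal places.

April: labor force = 294.98 + 10.41 = 305.39; u = 10.41/305.39 = 3.41%.
May: labor force = 301.60 + 13.56 = 315.16; u = 13.56/315.16 = 4.30%.
Change = 4.30% − 3.41% = +0.89 pp.

The unemployment rate changed by +0.89 percentage points.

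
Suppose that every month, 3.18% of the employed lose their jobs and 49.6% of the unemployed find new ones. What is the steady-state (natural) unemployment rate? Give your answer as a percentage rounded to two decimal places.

At steady state the flows balance: s·E = f·U, so U/(E+U) = s/(s+f).
u* = 3.18 / (3.18 + 49.6) = 3.18 / 52.78 = 6.03%.

Steady-state unemployment rate ≈ 6.03%.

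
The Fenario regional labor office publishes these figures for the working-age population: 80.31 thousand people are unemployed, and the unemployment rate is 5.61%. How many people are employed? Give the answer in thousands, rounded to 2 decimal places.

About 1,351.24 thousand are employed.

Labor force = U / u = 80.31 / 0.0561 ≈ 1,431.55 thousand.
Employed = labor force − unemployed = 1,431.55 − 80.31 = 1,351.24 thousand.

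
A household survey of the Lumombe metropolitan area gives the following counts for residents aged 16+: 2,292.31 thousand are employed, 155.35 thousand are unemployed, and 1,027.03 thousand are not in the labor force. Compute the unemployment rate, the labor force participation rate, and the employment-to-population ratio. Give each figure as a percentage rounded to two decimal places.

Labor force = employed + unemployed = 2,292.31 + 155.35 = 2,447.66 thousand.
Working-age population = 2,447.66 + 1,027.03 = 3,474.69 thousand.
Unemployment rate = 155.35 / 2,447.66 = 6.35%.
Labor force participation rate = 2,447.66 / 3,474.69 = 70.44%.
Employment-population ratio = 2,292.31 / 3,474.69 = 65.97%.

Unemployment rate ≈ 6.35%; labor force participation rate ≈ 70.44%; employment-population ratio ≈ 65.97%.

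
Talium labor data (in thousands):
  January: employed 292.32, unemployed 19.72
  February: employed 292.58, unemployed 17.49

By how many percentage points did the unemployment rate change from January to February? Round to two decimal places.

The unemployment rate changed by −0.68 percentage points.

January: labor force = 292.32 + 19.72 = 312.04; u = 19.72/312.04 = 6.32%.
February: labor force = 292.58 + 17.49 = 310.07; u = 17.49/310.07 = 5.64%.
Change = 5.64% − 6.32% = −0.68 pp.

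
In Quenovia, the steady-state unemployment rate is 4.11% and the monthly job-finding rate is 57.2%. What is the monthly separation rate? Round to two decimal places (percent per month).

Separation rate ≈ 2.45% per month.

From u* = s/(s+f): s = u·f/(1−u).
s = 0.0411 × 57.2 / (1 − 0.0411) = 2.3509 / 0.9589 ≈ 2.45% per month.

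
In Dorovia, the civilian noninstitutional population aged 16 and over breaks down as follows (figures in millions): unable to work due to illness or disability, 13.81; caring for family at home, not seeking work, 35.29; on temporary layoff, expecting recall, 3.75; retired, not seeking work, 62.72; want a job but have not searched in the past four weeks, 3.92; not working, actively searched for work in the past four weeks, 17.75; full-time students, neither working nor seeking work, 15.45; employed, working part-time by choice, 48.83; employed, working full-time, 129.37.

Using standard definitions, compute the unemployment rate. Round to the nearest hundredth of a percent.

Employed = 48.83 + 129.37 = 178.20 million.
Unemployed = 3.75 + 17.75 = 21.50 million (jobless and actively searching, or on temporary layoff).
Labor force = 178.20 + 21.50 = 199.70 million.
Unemployment rate = 21.50 / 199.70 = 10.77%.

Unemployment rate ≈ 10.77%.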